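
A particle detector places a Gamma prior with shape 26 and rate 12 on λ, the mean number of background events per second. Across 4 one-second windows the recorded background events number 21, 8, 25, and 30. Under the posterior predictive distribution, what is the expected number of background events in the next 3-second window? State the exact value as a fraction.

165/8

Total count: 21 + 8 + 25 + 30 = 84.
Total exposure: 4 seconds.
The Gamma prior is conjugate for the Poisson rate, so λ | data ~ Gamma(26+84, 12+4) = Gamma(110, 16).
Predictive mean over a 3-second window = T·E[λ|data] = 3·110/16 = 165/8.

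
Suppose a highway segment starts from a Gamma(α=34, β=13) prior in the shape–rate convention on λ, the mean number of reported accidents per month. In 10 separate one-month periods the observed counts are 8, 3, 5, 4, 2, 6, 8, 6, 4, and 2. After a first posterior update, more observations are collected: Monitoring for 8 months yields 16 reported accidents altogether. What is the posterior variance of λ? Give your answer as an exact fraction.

98/961

Total count: 8 + 3 + 5 + 4 + 2 + 6 + 8 + 6 + 4 + 2 = 48.
Total exposure: 10 months.
After the first batch: Gamma(34 + 48, 13 + 10) = Gamma(82, 23).
Total count 16 over total exposure 8 months.
After the second batch: Gamma(82 + 16, 23 + 8) = Gamma(98, 31).
Posterior variance = α'/β'² = 98/961.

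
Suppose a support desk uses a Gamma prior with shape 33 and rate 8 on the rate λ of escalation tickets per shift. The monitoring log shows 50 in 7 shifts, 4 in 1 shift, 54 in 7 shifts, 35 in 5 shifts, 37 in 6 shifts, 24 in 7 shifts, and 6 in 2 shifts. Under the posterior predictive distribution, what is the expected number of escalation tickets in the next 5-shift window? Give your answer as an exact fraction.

1215/43

Total count: 50 + 4 + 54 + 35 + 37 + 24 + 6 = 210.
Total exposure: 7 + 1 + 7 + 5 + 6 + 7 + 2 = 35 shifts.
By Gamma–Poisson conjugacy, the posterior is Gamma(α + Σx, β + Σt) = Gamma(33 + 210, 8 + 35) = Gamma(243, 43).
Predictive mean over a 5-shift window = T·E[λ|data] = 5·243/43 = 1215/43.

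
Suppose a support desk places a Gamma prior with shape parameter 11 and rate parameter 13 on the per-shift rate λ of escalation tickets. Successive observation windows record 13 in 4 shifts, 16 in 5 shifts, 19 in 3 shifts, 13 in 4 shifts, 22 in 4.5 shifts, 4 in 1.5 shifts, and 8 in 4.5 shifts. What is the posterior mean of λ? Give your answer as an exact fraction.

212/79

Total count: 13 + 16 + 19 + 13 + 22 + 4 + 8 = 95.
Total exposure: 4 + 5 + 3 + 4 + 4.5 + 1.5 + 4.5 = 26.5 shifts.
By Gamma–Poisson conjugacy, the posterior is Gamma(α + Σx, β + Σt) = Gamma(11 + 95, 13 + 26.5) = Gamma(106, 79/2).
Posterior mean = α'/β' = 106/(79/2) = 212/79.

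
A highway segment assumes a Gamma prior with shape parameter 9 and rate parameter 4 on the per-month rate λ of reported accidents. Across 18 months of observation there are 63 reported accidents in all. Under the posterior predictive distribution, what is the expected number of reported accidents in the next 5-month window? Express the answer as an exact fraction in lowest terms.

Total count 63 over total exposure 18 months.
Gamma(α, β) with Poisson data over total exposure Σt gives posterior Gamma(α+Σx, β+Σt) = Gamma(72, 22).
Predictive mean over a 5-month window = T·E[λ|data] = 5·72/22 = 180/11.

180/11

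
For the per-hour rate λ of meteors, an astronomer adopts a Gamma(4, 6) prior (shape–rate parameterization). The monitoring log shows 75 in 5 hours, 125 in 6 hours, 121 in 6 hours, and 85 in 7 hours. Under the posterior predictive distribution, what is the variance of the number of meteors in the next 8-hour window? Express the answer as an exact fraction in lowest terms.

6232/45

Total count: 75 + 125 + 121 + 85 = 406.
Total exposure: 5 + 6 + 6 + 7 = 24 hours.
Posterior: α' = 4 + 406 = 410, β' = 6 + 24 = 30.
The posterior predictive for a window of length T is Negative Binomial with variance T·α'·(β'+T)/β'² = 8·410·38/900 = 6232/45.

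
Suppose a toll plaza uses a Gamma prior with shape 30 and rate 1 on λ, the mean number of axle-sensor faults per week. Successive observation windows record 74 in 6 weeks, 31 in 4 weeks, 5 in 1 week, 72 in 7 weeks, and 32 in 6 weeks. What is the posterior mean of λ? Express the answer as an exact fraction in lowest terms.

244/25

Total count: 74 + 31 + 5 + 72 + 32 = 214.
Total exposure: 6 + 4 + 1 + 7 + 6 = 24 weeks.
Posterior: α' = 30 + 214 = 244, β' = 1 + 24 = 25.
Posterior mean = α'/β' = 244/25.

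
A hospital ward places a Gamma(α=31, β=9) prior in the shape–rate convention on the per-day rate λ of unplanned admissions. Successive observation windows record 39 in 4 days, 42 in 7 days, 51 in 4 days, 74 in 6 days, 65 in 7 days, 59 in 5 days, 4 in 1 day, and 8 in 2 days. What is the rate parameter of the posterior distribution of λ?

45

Total count: 39 + 42 + 51 + 74 + 65 + 59 + 4 + 8 = 342.
Total exposure: 4 + 7 + 4 + 6 + 7 + 5 + 1 + 2 = 36 days.
Posterior: α' = 31 + 342 = 373, β' = 9 + 36 = 45.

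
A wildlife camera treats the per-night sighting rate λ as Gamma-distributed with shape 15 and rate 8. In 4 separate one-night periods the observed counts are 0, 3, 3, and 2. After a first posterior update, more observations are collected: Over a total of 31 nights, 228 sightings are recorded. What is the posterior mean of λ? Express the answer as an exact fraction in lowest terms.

Total count: 0 + 3 + 3 + 2 = 8.
Total exposure: 4 nights.
After the first batch: Gamma(15 + 8, 8 + 4) = Gamma(23, 12).
Total count 228 over total exposure 31 nights.
After the second batch: Gamma(23 + 228, 12 + 31) = Gamma(251, 43).
Posterior mean = α'/β' = 251/43.

251/43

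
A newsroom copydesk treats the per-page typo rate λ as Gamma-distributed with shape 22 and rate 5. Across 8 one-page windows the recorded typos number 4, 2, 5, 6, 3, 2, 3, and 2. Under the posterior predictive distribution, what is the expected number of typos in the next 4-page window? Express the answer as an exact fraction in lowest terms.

Total count: 4 + 2 + 5 + 6 + 3 + 2 + 3 + 2 = 27.
Total exposure: 8 pages.
Posterior: α' = 22 + 27 = 49, β' = 5 + 8 = 13.
Predictive mean over a 4-page window = T·E[λ|data] = 4·49/13 = 196/13.

196/13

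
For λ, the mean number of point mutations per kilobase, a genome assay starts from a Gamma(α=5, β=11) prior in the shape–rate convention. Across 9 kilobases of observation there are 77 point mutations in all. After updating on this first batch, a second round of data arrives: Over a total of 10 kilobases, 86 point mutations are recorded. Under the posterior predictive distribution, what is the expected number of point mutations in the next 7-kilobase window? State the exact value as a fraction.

Total count 77 over total exposure 9 kilobases.
After the first batch: Gamma(5 + 77, 11 + 9) = Gamma(82, 20).
Total count 86 over total exposure 10 kilobases.
After the second batch: Gamma(82 + 86, 20 + 10) = Gamma(168, 30).
Predictive mean over a 7-kilobase window = T·E[λ|data] = 7·168/30 = 196/5.

196/5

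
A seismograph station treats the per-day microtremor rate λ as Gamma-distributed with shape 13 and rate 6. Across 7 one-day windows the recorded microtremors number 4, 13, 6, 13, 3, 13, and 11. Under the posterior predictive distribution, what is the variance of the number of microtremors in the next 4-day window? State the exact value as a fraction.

5168/169

Total count: 4 + 13 + 6 + 13 + 3 + 13 + 11 = 63.
Total exposure: 7 days.
The Gamma prior is conjugate for the Poisson rate, so λ | data ~ Gamma(13+63, 6+7) = Gamma(76, 13).
The posterior predictive for a window of length T is Negative Binomial with variance T·α'·(β'+T)/β'² = 4·76·17/169 = 5168/169.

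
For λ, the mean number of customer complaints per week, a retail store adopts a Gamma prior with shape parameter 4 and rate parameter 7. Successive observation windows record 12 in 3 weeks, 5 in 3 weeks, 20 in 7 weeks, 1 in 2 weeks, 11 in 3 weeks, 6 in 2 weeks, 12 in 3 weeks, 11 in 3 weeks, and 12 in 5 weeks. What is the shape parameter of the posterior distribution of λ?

94

Total count: 12 + 5 + 20 + 1 + 11 + 6 + 12 + 11 + 12 = 90.
Total exposure: 3 + 3 + 7 + 2 + 3 + 2 + 3 + 3 + 5 = 31 weeks.
The Gamma prior is conjugate for the Poisson rate, so λ | data ~ Gamma(4+90, 7+31) = Gamma(94, 38).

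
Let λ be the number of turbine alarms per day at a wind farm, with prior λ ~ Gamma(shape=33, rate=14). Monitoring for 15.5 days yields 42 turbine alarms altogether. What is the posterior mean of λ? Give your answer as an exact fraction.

150/59

Total count 42 over total exposure 15.5 days.
The Gamma prior is conjugate for the Poisson rate, so λ | data ~ Gamma(33+42, 14+15.5) = Gamma(75, 59/2).
Posterior mean = α'/β' = 75/(59/2) = 150/59.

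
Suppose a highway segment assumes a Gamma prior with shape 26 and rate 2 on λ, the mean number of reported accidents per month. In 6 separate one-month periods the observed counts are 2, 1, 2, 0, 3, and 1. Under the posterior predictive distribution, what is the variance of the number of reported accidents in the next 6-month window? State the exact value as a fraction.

735/16

Total count: 2 + 1 + 2 + 0 + 3 + 1 = 9.
Total exposure: 6 months.
The Gamma prior is conjugate for the Poisson rate, so λ | data ~ Gamma(26+9, 2+6) = Gamma(35, 8).
The posterior predictive for a window of length T is Negative Binomial with variance T·α'·(β'+T)/β'² = 6·35·14/64 = 735/16.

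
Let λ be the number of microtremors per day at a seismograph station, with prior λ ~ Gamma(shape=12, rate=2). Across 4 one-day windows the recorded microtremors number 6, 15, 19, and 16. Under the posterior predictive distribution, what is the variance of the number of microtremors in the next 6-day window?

136

Total count: 6 + 15 + 19 + 16 = 56.
Total exposure: 4 days.
Conjugate update: add total count to the shape and total exposure to the rate, giving Gamma(68, 6).
The posterior predictive for a window of length T is Negative Binomial with variance T·α'·(β'+T)/β'² = 6·68·12/36 = 136.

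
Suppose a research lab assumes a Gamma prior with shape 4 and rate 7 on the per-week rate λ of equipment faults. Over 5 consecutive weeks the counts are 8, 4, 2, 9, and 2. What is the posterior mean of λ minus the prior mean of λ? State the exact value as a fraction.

155/84

Total count: 8 + 4 + 2 + 9 + 2 = 25.
Total exposure: 5 weeks.
Conjugate update: add total count to the shape and total exposure to the rate, giving Gamma(29, 12).
Posterior mean = 29/12 = 29/12; prior mean = 4/7 = 4/7. Difference = 29/12 − 4/7 = 155/84.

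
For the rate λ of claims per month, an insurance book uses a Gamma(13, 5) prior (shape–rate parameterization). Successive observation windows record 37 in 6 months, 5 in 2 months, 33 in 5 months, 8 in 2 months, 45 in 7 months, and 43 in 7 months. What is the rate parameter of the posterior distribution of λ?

Total count: 37 + 5 + 33 + 8 + 45 + 43 = 171.
Total exposure: 6 + 2 + 5 + 2 + 7 + 7 = 29 months.
By Gamma–Poisson conjugacy, the posterior is Gamma(α + Σx, β + Σt) = Gamma(13 + 171, 5 + 29) = Gamma(184, 34).

34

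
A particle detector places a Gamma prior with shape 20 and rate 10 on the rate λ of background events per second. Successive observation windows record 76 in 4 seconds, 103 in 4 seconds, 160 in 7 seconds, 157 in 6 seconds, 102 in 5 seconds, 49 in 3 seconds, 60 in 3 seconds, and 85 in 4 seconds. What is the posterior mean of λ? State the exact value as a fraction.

Total count: 76 + 103 + 160 + 157 + 102 + 49 + 60 + 85 = 792.
Total exposure: 4 + 4 + 7 + 6 + 5 + 3 + 3 + 4 = 36 seconds.
Posterior: α' = 20 + 792 = 812, β' = 10 + 36 = 46.
Posterior mean = α'/β' = 812/46 = 406/23.

406/23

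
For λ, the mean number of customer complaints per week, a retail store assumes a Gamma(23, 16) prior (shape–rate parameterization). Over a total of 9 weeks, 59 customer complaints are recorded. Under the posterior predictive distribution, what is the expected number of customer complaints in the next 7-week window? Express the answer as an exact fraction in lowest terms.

574/25

Total count 59 over total exposure 9 weeks.
Conjugate update: add total count to the shape and total exposure to the rate, giving Gamma(82, 25).
Predictive mean over a 7-week window = T·E[λ|data] = 7·82/25 = 574/25.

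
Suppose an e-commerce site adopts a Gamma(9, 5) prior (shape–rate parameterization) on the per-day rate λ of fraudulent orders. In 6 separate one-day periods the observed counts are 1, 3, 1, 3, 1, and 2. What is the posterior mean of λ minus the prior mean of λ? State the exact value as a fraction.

Total count: 1 + 3 + 1 + 3 + 1 + 2 = 11.
Total exposure: 6 days.
The Gamma prior is conjugate for the Poisson rate, so λ | data ~ Gamma(9+11, 5+6) = Gamma(20, 11).
Posterior mean = 20/11 = 20/11; prior mean = 9/5 = 9/5. Difference = 20/11 − 9/5 = 1/55.

1/55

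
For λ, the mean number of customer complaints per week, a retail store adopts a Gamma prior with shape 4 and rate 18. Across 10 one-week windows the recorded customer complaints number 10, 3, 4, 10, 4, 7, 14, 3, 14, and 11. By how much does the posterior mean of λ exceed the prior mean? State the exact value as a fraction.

Total count: 10 + 3 + 4 + 10 + 4 + 7 + 14 + 3 + 14 + 11 = 80.
Total exposure: 10 weeks.
By Gamma–Poisson conjugacy, the posterior is Gamma(α + Σx, β + Σt) = Gamma(4 + 80, 18 + 10) = Gamma(84, 28).
Posterior mean = 84/28 = 3; prior mean = 4/18 = 2/9. Difference = 3 − 2/9 = 25/9.

25/9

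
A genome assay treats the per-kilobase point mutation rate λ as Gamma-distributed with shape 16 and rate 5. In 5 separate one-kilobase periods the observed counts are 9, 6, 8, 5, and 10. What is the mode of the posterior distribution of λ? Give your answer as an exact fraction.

53/10

Total count: 9 + 6 + 8 + 5 + 10 = 38.
Total exposure: 5 kilobases.
Conjugate update: add total count to the shape and total exposure to the rate, giving Gamma(54, 10).
Posterior mode = (α'−1)/β' = 53/10.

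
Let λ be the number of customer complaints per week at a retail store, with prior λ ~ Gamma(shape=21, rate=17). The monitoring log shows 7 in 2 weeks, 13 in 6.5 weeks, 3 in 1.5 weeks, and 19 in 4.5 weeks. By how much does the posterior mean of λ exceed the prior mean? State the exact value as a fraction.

Total count: 7 + 13 + 3 + 19 = 42.
Total exposure: 2 + 6.5 + 1.5 + 4.5 = 14.5 weeks.
By Gamma–Poisson conjugacy, the posterior is Gamma(α + Σx, β + Σt) = Gamma(21 + 42, 17 + 14.5) = Gamma(63, 63/2).
Posterior mean = 63/(63/2) = 2; prior mean = 21/17 = 21/17. Difference = 2 − 21/17 = 13/17.

13/17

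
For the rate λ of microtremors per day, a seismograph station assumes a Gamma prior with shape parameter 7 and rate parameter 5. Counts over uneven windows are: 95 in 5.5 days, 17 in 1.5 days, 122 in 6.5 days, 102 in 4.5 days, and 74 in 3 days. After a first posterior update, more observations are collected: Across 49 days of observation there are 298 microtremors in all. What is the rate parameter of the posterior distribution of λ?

75

Total count: 95 + 17 + 122 + 102 + 74 = 410.
Total exposure: 5.5 + 1.5 + 6.5 + 4.5 + 3 = 21 days.
After the first batch: Gamma(7 + 410, 5 + 21) = Gamma(417, 26).
Total count 298 over total exposure 49 days.
After the second batch: Gamma(417 + 298, 26 + 49) = Gamma(715, 75).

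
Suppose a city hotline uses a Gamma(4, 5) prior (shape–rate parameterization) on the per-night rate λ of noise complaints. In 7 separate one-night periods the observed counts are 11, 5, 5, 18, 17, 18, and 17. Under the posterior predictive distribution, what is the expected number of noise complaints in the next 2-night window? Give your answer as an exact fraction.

Total count: 11 + 5 + 5 + 18 + 17 + 18 + 17 = 91.
Total exposure: 7 nights.
By Gamma–Poisson conjugacy, the posterior is Gamma(α + Σx, β + Σt) = Gamma(4 + 91, 5 + 7) = Gamma(95, 12).
Predictive mean over a 2-night window = T·E[λ|data] = 2·95/12 = 95/6.

95/6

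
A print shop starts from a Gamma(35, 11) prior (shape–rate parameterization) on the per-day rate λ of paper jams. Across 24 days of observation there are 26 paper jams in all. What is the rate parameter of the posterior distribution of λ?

35

Total count 26 over total exposure 24 days.
Posterior: α' = 35 + 26 = 61, β' = 11 + 24 = 35.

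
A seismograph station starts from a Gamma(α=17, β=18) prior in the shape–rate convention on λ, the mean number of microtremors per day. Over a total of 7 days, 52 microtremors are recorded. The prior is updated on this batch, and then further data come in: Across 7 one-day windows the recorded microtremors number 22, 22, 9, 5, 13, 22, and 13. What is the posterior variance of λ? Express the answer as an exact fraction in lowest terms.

Total count 52 over total exposure 7 days.
After the first batch: Gamma(17 + 52, 18 + 7) = Gamma(69, 25).
Total count: 22 + 22 + 9 + 5 + 13 + 22 + 13 = 106.
Total exposure: 7 days.
After the second batch: Gamma(69 + 106, 25 + 7) = Gamma(175, 32).
Posterior variance = α'/β'² = 175/1024.

175/1024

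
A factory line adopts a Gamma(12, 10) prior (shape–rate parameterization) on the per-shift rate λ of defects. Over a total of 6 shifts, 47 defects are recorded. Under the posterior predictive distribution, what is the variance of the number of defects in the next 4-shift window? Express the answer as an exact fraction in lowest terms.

Total count 47 over total exposure 6 shifts.
By Gamma–Poisson conjugacy, the posterior is Gamma(α + Σx, β + Σt) = Gamma(12 + 47, 10 + 6) = Gamma(59, 16).
The posterior predictive for a window of length T is Negative Binomial with variance T·α'·(β'+T)/β'² = 4·59·20/256 = 295/16.

295/16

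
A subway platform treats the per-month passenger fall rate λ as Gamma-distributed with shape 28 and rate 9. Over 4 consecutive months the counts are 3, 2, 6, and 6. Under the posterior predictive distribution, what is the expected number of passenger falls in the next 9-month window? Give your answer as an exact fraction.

405/13

Total count: 3 + 2 + 6 + 6 = 17.
Total exposure: 4 months.
The Gamma prior is conjugate for the Poisson rate, so λ | data ~ Gamma(28+17, 9+4) = Gamma(45, 13).
Predictive mean over a 9-month window = T·E[λ|data] = 9·45/13 = 405/13.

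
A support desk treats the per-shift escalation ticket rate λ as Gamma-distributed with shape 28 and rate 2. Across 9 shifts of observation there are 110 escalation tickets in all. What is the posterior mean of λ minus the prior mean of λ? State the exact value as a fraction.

-16/11

Total count 110 over total exposure 9 shifts.
Posterior: α' = 28 + 110 = 138, β' = 2 + 9 = 11.
Posterior mean = 138/11 = 138/11; prior mean = 28/2 = 14. Difference = 138/11 − 14 = -16/11.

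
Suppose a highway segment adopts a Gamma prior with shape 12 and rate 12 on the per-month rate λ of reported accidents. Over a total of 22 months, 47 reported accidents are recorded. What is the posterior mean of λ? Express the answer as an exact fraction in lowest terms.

Total count 47 over total exposure 22 months.
By Gamma–Poisson conjugacy, the posterior is Gamma(α + Σx, β + Σt) = Gamma(12 + 47, 12 + 22) = Gamma(59, 34).
Posterior mean = α'/β' = 59/34.

59/34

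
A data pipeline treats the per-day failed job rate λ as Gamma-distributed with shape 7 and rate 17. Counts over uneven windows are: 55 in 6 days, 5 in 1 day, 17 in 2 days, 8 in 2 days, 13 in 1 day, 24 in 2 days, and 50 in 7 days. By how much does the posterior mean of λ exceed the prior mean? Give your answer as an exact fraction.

2777/646

Total count: 55 + 5 + 17 + 8 + 13 + 24 + 50 = 172.
Total exposure: 6 + 1 + 2 + 2 + 1 + 2 + 7 = 21 days.
Gamma(α, β) with Poisson data over total exposure Σt gives posterior Gamma(α+Σx, β+Σt) = Gamma(179, 38).
Posterior mean = 179/38 = 179/38; prior mean = 7/17 = 7/17. Difference = 179/38 − 7/17 = 2777/646.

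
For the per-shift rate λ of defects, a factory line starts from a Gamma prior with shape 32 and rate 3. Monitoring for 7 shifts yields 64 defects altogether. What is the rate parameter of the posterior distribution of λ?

Total count 64 over total exposure 7 shifts.
Conjugate update: add total count to the shape and total exposure to the rate, giving Gamma(96, 10).

10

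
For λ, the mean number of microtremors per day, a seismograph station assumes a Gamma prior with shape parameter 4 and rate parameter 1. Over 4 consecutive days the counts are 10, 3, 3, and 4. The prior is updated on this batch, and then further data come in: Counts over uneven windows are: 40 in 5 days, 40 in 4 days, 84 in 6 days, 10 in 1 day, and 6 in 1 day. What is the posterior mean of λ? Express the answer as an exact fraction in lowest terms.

102/11

Total count: 10 + 3 + 3 + 4 = 20.
Total exposure: 4 days.
After the first batch: Gamma(4 + 20, 1 + 4) = Gamma(24, 5).
Total count: 40 + 40 + 84 + 10 + 6 = 180.
Total exposure: 5 + 4 + 6 + 1 + 1 = 17 days.
After the second batch: Gamma(24 + 180, 5 + 17) = Gamma(204, 22).
Posterior mean = α'/β' = 204/22 = 102/11.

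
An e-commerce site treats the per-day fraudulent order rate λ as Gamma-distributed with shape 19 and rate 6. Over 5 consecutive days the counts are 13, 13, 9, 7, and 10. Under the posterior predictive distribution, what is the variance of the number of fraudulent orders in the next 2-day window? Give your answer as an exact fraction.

1846/121

Total count: 13 + 13 + 9 + 7 + 10 = 52.
Total exposure: 5 days.
By Gamma–Poisson conjugacy, the posterior is Gamma(α + Σx, β + Σt) = Gamma(19 + 52, 6 + 5) = Gamma(71, 11).
The posterior predictive for a window of length T is Negative Binomial with variance T·α'·(β'+T)/β'² = 2·71·13/121 = 1846/121.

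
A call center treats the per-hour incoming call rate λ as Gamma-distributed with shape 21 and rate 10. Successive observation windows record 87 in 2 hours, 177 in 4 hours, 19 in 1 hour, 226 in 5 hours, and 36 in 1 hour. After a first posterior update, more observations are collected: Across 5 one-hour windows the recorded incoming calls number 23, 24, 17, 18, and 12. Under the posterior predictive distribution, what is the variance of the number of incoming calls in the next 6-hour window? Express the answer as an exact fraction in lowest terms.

8415/49

Total count: 87 + 177 + 19 + 226 + 36 = 545.
Total exposure: 2 + 4 + 1 + 5 + 1 = 13 hours.
After the first batch: Gamma(21 + 545, 10 + 13) = Gamma(566, 23).
Total count: 23 + 24 + 17 + 18 + 12 = 94.
Total exposure: 5 hours.
After the second batch: Gamma(566 + 94, 23 + 5) = Gamma(660, 28).
The posterior predictive for a window of length T is Negative Binomial with variance T·α'·(β'+T)/β'² = 6·660·34/784 = 8415/49.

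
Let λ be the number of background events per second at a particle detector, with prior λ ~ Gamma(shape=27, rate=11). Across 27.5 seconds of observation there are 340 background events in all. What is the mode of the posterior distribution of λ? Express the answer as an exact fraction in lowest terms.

Total count 340 over total exposure 27.5 seconds.
Gamma(α, β) with Poisson data over total exposure Σt gives posterior Gamma(α+Σx, β+Σt) = Gamma(367, 77/2).
Posterior mode = (α'−1)/β' = 366/(77/2) = 732/77.

732/77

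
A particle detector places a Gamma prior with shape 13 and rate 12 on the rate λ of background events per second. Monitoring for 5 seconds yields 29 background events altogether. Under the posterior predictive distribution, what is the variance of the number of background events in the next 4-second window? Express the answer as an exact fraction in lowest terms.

3528/289

Total count 29 over total exposure 5 seconds.
Conjugate update: add total count to the shape and total exposure to the rate, giving Gamma(42, 17).
The posterior predictive for a window of length T is Negative Binomial with variance T·α'·(β'+T)/β'² = 4·42·21/289 = 3528/289.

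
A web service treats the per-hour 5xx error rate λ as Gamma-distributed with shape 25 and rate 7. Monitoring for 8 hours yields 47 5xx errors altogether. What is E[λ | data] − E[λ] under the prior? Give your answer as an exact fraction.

43/35

Total count 47 over total exposure 8 hours.
The Gamma prior is conjugate for the Poisson rate, so λ | data ~ Gamma(25+47, 7+8) = Gamma(72, 15).
Posterior mean = 72/15 = 24/5; prior mean = 25/7 = 25/7. Difference = 24/5 − 25/7 = 43/35.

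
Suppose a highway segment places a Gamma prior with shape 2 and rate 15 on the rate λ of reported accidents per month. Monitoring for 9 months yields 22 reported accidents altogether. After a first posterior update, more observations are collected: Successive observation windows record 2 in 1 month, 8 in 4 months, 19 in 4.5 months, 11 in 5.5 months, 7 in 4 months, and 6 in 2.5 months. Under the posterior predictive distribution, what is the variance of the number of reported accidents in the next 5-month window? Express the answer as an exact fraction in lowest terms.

Total count 22 over total exposure 9 months.
After the first batch: Gamma(2 + 22, 15 + 9) = Gamma(24, 24).
Total count: 2 + 8 + 19 + 11 + 7 + 6 = 53.
Total exposure: 1 + 4 + 4.5 + 5.5 + 4 + 2.5 = 21.5 months.
After the second batch: Gamma(24 + 53, 24 + 21.5) = Gamma(77, 91/2).
The posterior predictive for a window of length T is Negative Binomial with variance T·α'·(β'+T)/β'² = 5·77·(101/2)/(8281/4) = 11110/1183.

11110/1183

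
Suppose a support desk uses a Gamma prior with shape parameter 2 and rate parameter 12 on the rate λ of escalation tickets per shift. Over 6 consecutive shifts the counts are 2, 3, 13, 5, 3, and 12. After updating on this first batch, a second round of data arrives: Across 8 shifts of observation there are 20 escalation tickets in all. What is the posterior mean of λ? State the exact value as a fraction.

30/13

Total count: 2 + 3 + 13 + 5 + 3 + 12 = 38.
Total exposure: 6 shifts.
After the first batch: Gamma(2 + 38, 12 + 6) = Gamma(40, 18).
Total count 20 over total exposure 8 shifts.
After the second batch: Gamma(40 + 20, 18 + 8) = Gamma(60, 26).
Posterior mean = α'/β' = 60/26 = 30/13.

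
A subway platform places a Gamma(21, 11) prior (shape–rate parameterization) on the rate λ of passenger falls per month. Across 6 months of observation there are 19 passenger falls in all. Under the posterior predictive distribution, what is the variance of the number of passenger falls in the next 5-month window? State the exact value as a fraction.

4400/289

Total count 19 over total exposure 6 months.
By Gamma–Poisson conjugacy, the posterior is Gamma(α + Σx, β + Σt) = Gamma(21 + 19, 11 + 6) = Gamma(40, 17).
The posterior predictive for a window of length T is Negative Binomial with variance T·α'·(β'+T)/β'² = 5·40·22/289 = 4400/289.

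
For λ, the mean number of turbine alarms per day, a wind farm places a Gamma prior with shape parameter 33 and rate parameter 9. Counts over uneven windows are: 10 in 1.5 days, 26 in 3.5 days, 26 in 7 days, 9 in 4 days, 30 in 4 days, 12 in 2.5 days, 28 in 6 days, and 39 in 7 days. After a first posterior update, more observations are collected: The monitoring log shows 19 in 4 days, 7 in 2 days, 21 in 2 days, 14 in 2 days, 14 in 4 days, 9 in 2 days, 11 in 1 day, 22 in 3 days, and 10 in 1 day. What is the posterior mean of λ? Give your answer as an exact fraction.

Total count: 10 + 26 + 26 + 9 + 30 + 12 + 28 + 39 = 180.
Total exposure: 1.5 + 3.5 + 7 + 4 + 4 + 2.5 + 6 + 7 = 35.5 days.
After the first batch: Gamma(33 + 180, 9 + 35.5) = Gamma(213, 89/2).
Total count: 19 + 7 + 21 + 14 + 14 + 9 + 11 + 22 + 10 = 127.
Total exposure: 4 + 2 + 2 + 2 + 4 + 2 + 1 + 3 + 1 = 21 days.
After the second batch: Gamma(213 + 127, 89/2 + 21) = Gamma(340, 131/2).
Posterior mean = α'/β' = 340/(131/2) = 680/131.

680/131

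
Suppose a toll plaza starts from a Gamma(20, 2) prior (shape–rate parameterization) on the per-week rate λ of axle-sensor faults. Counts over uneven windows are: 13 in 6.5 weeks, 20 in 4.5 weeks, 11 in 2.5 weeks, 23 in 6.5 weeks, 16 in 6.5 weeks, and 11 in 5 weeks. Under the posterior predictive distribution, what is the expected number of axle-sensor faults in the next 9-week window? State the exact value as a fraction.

2052/67

Total count: 13 + 20 + 11 + 23 + 16 + 11 = 94.
Total exposure: 6.5 + 4.5 + 2.5 + 6.5 + 6.5 + 5 = 31.5 weeks.
By Gamma–Poisson conjugacy, the posterior is Gamma(α + Σx, β + Σt) = Gamma(20 + 94, 2 + 31.5) = Gamma(114, 67/2).
Predictive mean over a 9-week window = T·E[λ|data] = 9·114/(67/2) = 2052/67.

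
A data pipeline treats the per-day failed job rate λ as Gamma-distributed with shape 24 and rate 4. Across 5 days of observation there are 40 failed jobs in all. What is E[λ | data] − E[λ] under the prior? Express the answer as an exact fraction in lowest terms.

10/9

Total count 40 over total exposure 5 days.
Gamma(α, β) with Poisson data over total exposure Σt gives posterior Gamma(α+Σx, β+Σt) = Gamma(64, 9).
Posterior mean = 64/9 = 64/9; prior mean = 24/4 = 6. Difference = 64/9 − 6 = 10/9.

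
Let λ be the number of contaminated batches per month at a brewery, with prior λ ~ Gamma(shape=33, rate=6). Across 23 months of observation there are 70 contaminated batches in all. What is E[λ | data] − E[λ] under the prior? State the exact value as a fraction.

-113/58

Total count 70 over total exposure 23 months.
Posterior: α' = 33 + 70 = 103, β' = 6 + 23 = 29.
Posterior mean = 103/29 = 103/29; prior mean = 33/6 = 11/2. Difference = 103/29 − 11/2 = -113/58.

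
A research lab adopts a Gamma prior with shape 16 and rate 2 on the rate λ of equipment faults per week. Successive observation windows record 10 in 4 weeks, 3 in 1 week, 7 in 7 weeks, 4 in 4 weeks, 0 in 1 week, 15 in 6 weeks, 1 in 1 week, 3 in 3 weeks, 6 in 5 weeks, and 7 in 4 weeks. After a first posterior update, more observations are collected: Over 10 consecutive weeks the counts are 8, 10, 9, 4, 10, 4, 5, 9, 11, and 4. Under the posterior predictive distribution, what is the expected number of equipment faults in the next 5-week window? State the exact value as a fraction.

365/24

Total count: 10 + 3 + 7 + 4 + 0 + 15 + 1 + 3 + 6 + 7 = 56.
Total exposure: 4 + 1 + 7 + 4 + 1 + 6 + 1 + 3 + 5 + 4 = 36 weeks.
After the first batch: Gamma(16 + 56, 2 + 36) = Gamma(72, 38).
Total count: 8 + 10 + 9 + 4 + 10 + 4 + 5 + 9 + 11 + 4 = 74.
Total exposure: 10 weeks.
After the second batch: Gamma(72 + 74, 38 + 10) = Gamma(146, 48).
Predictive mean over a 5-week window = T·E[λ|data] = 5·146/48 = 365/24.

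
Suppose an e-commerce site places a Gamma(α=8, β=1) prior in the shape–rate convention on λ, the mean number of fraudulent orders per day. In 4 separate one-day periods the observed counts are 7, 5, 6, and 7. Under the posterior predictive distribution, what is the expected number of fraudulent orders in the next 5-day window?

33

Total count: 7 + 5 + 6 + 7 = 25.
Total exposure: 4 days.
By Gamma–Poisson conjugacy, the posterior is Gamma(α + Σx, β + Σt) = Gamma(8 + 25, 1 + 4) = Gamma(33, 5).
Predictive mean over a 5-day window = T·E[λ|data] = 5·33/5 = 33.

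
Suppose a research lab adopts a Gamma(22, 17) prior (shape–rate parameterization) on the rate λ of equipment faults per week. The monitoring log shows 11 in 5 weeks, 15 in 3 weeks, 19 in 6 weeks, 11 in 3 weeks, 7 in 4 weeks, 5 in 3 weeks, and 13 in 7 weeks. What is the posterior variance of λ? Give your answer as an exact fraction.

Total count: 11 + 15 + 19 + 11 + 7 + 5 + 13 = 81.
Total exposure: 5 + 3 + 6 + 3 + 4 + 3 + 7 = 31 weeks.
By Gamma–Poisson conjugacy, the posterior is Gamma(α + Σx, β + Σt) = Gamma(22 + 81, 17 + 31) = Gamma(103, 48).
Posterior variance = α'/β'² = 103/2304.

103/2304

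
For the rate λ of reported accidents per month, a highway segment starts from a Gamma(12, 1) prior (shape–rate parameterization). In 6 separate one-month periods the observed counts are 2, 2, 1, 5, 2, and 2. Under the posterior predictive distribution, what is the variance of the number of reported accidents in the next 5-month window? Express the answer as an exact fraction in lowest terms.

1560/49

Total count: 2 + 2 + 1 + 5 + 2 + 2 = 14.
Total exposure: 6 months.
Posterior: α' = 12 + 14 = 26, β' = 1 + 6 = 7.
The posterior predictive for a window of length T is Negative Binomial with variance T·α'·(β'+T)/β'² = 5·26·12/49 = 1560/49.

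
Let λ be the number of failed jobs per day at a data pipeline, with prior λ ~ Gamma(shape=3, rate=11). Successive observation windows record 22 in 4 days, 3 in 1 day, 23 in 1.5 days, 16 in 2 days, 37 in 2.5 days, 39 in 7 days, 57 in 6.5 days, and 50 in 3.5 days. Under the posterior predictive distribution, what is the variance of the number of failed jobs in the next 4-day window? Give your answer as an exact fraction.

Total count: 22 + 3 + 23 + 16 + 37 + 39 + 57 + 50 = 247.
Total exposure: 4 + 1 + 1.5 + 2 + 2.5 + 7 + 6.5 + 3.5 = 28 days.
Gamma(α, β) with Poisson data over total exposure Σt gives posterior Gamma(α+Σx, β+Σt) = Gamma(250, 39).
The posterior predictive for a window of length T is Negative Binomial with variance T·α'·(β'+T)/β'² = 4·250·43/1521 = 43000/1521.

43000/1521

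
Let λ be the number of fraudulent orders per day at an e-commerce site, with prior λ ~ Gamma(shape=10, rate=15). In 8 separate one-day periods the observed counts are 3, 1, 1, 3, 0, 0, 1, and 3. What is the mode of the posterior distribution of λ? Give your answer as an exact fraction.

21/23

Total count: 3 + 1 + 1 + 3 + 0 + 0 + 1 + 3 = 12.
Total exposure: 8 days.
The Gamma prior is conjugate for the Poisson rate, so λ | data ~ Gamma(10+12, 15+8) = Gamma(22, 23).
Posterior mode = (α'−1)/β' = 21/23.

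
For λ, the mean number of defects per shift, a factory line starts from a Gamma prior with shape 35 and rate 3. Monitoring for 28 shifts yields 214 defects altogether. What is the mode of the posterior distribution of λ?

8

Total count 214 over total exposure 28 shifts.
By Gamma–Poisson conjugacy, the posterior is Gamma(α + Σx, β + Σt) = Gamma(35 + 214, 3 + 28) = Gamma(249, 31).
Posterior mode = (α'−1)/β' = 248/31 = 8.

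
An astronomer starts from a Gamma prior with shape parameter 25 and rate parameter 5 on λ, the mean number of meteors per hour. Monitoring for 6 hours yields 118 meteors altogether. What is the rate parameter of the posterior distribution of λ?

11

Total count 118 over total exposure 6 hours.
The Gamma prior is conjugate for the Poisson rate, so λ | data ~ Gamma(25+118, 5+6) = Gamma(143, 11).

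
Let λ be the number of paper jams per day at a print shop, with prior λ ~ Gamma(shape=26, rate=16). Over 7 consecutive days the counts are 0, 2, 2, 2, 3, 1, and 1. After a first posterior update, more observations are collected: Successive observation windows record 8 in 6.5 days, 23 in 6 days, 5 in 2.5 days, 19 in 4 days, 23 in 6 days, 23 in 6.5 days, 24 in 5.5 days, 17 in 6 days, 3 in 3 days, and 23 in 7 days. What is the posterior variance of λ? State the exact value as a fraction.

205/5776

Total count: 0 + 2 + 2 + 2 + 3 + 1 + 1 = 11.
Total exposure: 7 days.
After the first batch: Gamma(26 + 11, 16 + 7) = Gamma(37, 23).
Total count: 8 + 23 + 5 + 19 + 23 + 23 + 24 + 17 + 3 + 23 = 168.
Total exposure: 6.5 + 6 + 2.5 + 4 + 6 + 6.5 + 5.5 + 6 + 3 + 7 = 53 days.
After the second batch: Gamma(37 + 168, 23 + 53) = Gamma(205, 76).
Posterior variance = α'/β'² = 205/5776.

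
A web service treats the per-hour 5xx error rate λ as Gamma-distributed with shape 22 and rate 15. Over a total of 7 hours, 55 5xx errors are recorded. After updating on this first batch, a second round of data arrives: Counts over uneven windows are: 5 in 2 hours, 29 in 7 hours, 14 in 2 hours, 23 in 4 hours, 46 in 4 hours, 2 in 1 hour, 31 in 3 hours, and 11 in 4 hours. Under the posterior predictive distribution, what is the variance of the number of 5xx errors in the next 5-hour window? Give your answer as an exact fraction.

9180/343

Total count 55 over total exposure 7 hours.
After the first batch: Gamma(22 + 55, 15 + 7) = Gamma(77, 22).
Total count: 5 + 29 + 14 + 23 + 46 + 2 + 31 + 11 = 161.
Total exposure: 2 + 7 + 2 + 4 + 4 + 1 + 3 + 4 = 27 hours.
After the second batch: Gamma(77 + 161, 22 + 27) = Gamma(238, 49).
The posterior predictive for a window of length T is Negative Binomial with variance T·α'·(β'+T)/β'² = 5·238·54/2401 = 9180/343.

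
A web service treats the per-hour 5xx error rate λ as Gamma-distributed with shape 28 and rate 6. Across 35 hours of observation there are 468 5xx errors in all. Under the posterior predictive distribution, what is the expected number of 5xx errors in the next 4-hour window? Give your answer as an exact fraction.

Total count 468 over total exposure 35 hours.
Conjugate update: add total count to the shape and total exposure to the rate, giving Gamma(496, 41).
Predictive mean over a 4-hour window = T·E[λ|data] = 4·496/41 = 1984/41.

1984/41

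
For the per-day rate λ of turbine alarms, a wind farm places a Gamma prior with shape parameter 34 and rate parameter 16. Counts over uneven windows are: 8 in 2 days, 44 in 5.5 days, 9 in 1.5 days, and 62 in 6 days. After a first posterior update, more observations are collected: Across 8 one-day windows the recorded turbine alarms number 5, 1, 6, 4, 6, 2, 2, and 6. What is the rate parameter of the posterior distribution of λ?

39

Total count: 8 + 44 + 9 + 62 = 123.
Total exposure: 2 + 5.5 + 1.5 + 6 = 15 days.
After the first batch: Gamma(34 + 123, 16 + 15) = Gamma(157, 31).
Total count: 5 + 1 + 6 + 4 + 6 + 2 + 2 + 6 = 32.
Total exposure: 8 days.
After the second batch: Gamma(157 + 32, 31 + 8) = Gamma(189, 39).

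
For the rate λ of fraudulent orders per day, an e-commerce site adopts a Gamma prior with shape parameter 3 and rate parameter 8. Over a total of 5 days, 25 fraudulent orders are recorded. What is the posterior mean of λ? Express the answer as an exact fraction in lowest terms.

Total count 25 over total exposure 5 days.
Posterior: α' = 3 + 25 = 28, β' = 8 + 5 = 13.
Posterior mean = α'/β' = 28/13.

28/13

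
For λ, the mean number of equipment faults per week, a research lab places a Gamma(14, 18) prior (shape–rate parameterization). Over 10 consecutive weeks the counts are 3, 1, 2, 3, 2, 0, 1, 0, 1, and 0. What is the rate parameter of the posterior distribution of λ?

Total count: 3 + 1 + 2 + 3 + 2 + 0 + 1 + 0 + 1 + 0 = 13.
Total exposure: 10 weeks.
Posterior: α' = 14 + 13 = 27, β' = 18 + 10 = 28.

28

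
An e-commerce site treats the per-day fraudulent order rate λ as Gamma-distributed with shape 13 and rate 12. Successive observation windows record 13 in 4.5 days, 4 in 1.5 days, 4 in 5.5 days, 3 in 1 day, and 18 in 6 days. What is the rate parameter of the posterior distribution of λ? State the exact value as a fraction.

Total count: 13 + 4 + 4 + 3 + 18 = 42.
Total exposure: 4.5 + 1.5 + 5.5 + 1 + 6 = 18.5 days.
The Gamma prior is conjugate for the Poisson rate, so λ | data ~ Gamma(13+42, 12+18.5) = Gamma(55, 61/2).

61/2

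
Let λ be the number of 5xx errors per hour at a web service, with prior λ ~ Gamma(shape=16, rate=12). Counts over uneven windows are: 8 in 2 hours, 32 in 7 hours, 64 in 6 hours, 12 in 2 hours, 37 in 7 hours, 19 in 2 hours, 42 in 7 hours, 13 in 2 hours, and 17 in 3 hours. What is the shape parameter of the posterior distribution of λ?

Total count: 8 + 32 + 64 + 12 + 37 + 19 + 42 + 13 + 17 = 244.
Total exposure: 2 + 7 + 6 + 2 + 7 + 2 + 7 + 2 + 3 = 38 hours.
Conjugate update: add total count to the shape and total exposure to the rate, giving Gamma(260, 50).

260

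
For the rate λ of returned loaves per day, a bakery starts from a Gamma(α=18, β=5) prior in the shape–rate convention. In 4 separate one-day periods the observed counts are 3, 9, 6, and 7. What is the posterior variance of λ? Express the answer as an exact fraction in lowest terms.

Total count: 3 + 9 + 6 + 7 = 25.
Total exposure: 4 days.
Posterior: α' = 18 + 25 = 43, β' = 5 + 4 = 9.
Posterior variance = α'/β'² = 43/81.

43/81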